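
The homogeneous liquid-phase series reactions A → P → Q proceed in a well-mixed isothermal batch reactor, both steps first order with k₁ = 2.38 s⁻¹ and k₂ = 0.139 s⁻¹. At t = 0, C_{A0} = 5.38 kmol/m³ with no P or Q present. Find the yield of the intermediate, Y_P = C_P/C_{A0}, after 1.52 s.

For first-order series with pure A initially, C_P(t) = k₁C_{A0}/(k₂−k₁)·(e^(−k₁t) − e^(−k₂t)).
e^(−k₁t) = e^(−2.38×1.52) = e^(−3.618) = 0.02685; e^(−k₂t) = e^(−0.2113) = 0.8095.
C_P = 2.38×5.38/(0.139−2.38) × (0.02685−0.8095) = (-5.714)×(-0.7827) = 4.472 kmol/m³.
Y_P = C_P/C_{A0} = 4.472/5.38 = 0.831.

0.831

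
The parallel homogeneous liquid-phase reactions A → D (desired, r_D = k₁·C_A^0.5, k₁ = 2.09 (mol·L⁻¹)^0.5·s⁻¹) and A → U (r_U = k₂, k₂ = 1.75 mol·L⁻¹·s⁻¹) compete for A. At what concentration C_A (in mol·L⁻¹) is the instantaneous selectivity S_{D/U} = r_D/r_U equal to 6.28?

S_{D/U} = (k₁/k₂)·C_A^0.5 ⇒ C_A = (S·k₂/k₁)^(2).
= (6.28×1.75/2.09)^(2) = (5.258)^(2) = 27.7 mol·L⁻¹.

27.7 mol·L⁻¹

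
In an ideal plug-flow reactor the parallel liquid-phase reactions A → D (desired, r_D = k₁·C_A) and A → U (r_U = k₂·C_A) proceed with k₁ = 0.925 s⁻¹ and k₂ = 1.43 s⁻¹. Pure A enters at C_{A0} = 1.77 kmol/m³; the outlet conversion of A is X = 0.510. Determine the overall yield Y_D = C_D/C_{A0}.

0.200

C_A = C_{A0}(1−X) = 0.8673 kmol/m³.
Both paths are first order in A, so the instantaneous fraction to D is constant: dC_D/d(−C_A) = k₁/(k₁+k₂) = 0.3928.
C_D = 0.3928·(C_{A0}−C_A) = 0.3928×0.9027 = 0.355 kmol/m³.
Y_D = C_D/C_{A0} = 0.3546/1.77 = 0.200.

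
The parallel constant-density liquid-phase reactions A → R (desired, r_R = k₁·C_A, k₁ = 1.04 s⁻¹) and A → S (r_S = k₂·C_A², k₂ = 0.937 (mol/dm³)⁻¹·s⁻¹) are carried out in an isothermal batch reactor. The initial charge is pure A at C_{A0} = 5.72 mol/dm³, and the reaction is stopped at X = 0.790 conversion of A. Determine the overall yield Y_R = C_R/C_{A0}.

C_A = C_{A0}(1−X) = 1.201 mol/dm³.
Along a PFR/batch, dC_R/dC_A = −r_R/(r_R+r_S) = −k₁/(k₁+k₂·C_A).
Integrating from C_{A0} to C_A: C_R = (1.04/0.937)·ln[(1.04+0.937·5.72)/(1.04+0.937·1.20)] = 1.110·ln(6.400/2.166) = 1.203 mol/dm³.
Y_R = C_R/C_{A0} = 1.203/5.72 = 0.210.

0.210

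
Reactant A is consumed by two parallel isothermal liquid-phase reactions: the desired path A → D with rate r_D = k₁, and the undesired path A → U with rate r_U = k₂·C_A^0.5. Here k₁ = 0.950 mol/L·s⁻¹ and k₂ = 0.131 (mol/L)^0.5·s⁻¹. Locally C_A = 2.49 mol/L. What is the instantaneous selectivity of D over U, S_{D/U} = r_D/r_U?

S_{D/U} = r_D/r_U = (k₁)/(k₂·C_A^0.5) = (k₁/k₂)·C_A^-0.5.
= (0.950) / (0.131×2.490^0.5) = 0.9500/0.2067 = 4.60.
The undesired path is higher order in A, so low C_A (CSTR or dilute feed) favours D.

4.60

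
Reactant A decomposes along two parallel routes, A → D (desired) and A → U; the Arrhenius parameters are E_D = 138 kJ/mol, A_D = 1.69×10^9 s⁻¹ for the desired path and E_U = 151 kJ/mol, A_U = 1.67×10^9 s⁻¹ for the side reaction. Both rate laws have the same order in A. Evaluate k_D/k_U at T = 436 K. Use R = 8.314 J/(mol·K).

k_D/k_U = (A_D/A_U)·exp[−(E_D−E_U)/(RT)] = (A_D/A_U)·exp[(E_U−E_D)/(RT)].
(E_U−E_D)/(RT) = (151−138)×10³/(8.314×436) = 13000/3625 = 3.586.
k_D/k_U = (1.69×10^9/1.67×10^9)·exp(3.586) = 1.012 × 36.10 = 36.5.
Since E_D < E_U, lowering the temperature improves selectivity toward D.

36.5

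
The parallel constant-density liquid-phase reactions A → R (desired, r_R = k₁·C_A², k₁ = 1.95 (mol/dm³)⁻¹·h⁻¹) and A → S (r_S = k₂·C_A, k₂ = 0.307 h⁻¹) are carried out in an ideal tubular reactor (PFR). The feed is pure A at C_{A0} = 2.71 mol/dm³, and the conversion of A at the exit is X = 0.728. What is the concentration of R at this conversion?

C_A = C_{A0}(1−X) = 0.7371 mol/dm³.
Along a PFR/batch, dC_S/dC_A = −r_S/(r_R+r_S) = −k₂/(k₂+k₁·C_A).
Integrating from C_{A0} to C_A: C_S = (0.307/1.95)·ln[(0.307+1.95·2.71)/(0.307+1.95·0.737)] = 0.1574·ln(5.591/1.744) = 0.1834 mol/dm³.
Then C_R = (C_{A0}−C_A) − C_S = 1.973 − 0.1834 = 1.789 mol/dm³.

1.79 mol/dm³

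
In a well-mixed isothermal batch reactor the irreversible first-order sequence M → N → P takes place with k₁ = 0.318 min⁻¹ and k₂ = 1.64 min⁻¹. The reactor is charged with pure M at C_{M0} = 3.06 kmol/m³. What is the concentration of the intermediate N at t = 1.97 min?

0.364 kmol/m³

Solving the coupled first-order balances gives C_N(t) = [k₁/(k₂−k₁)]·C_{M0}·(e^(−k₁t) − e^(−k₂t)).
e^(−k₁t) = e^(−0.318×1.97) = e^(−0.6265) = 0.5345; e^(−k₂t) = e^(−3.231) = 0.03953.
C_N = 0.318×3.06/(1.64−0.318) × (0.5345−0.03953) = 0.7361×0.4950 = 0.3643 kmol/m³.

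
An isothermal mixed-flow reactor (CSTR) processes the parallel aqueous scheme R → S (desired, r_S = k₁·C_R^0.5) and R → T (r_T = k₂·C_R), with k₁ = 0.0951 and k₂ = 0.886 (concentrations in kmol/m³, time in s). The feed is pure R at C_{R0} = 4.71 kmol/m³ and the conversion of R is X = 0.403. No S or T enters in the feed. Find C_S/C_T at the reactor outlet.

0.0640

Exit C_R = C_{R0}(1−X) = 4.71×0.597 = 2.812 kmol/m³.
Rates in a CSTR are evaluated at the outlet concentration: r_S = 0.0951×2.812^0.5 = 0.1595, r_T = 0.886×2.812 = 2.491.
Overall selectivity = C_S/C_T = r_Sτ/(r_Tτ) = r_S/r_T = 0.0640.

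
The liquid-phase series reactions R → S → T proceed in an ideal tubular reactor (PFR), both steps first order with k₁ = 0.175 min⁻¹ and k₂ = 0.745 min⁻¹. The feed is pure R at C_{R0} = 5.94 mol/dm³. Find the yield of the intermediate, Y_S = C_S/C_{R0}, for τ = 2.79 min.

0.150

For first-order series with pure R initially, C_S(τ) = k₁C_{R0}/(k₂−k₁)·(e^(−k₁τ) − e^(−k₂τ)).
e^(−k₁τ) = e^(−0.175×2.79) = e^(−0.4882) = 0.6137; e^(−k₂τ) = e^(−2.079) = 0.1251.
C_S = 0.175×5.94/(0.745−0.175) × (0.6137−0.1251) = 1.824×0.4886 = 0.8910 mol/dm³.
Y_S = C_S/C_{R0} = 0.8910/5.94 = 0.150.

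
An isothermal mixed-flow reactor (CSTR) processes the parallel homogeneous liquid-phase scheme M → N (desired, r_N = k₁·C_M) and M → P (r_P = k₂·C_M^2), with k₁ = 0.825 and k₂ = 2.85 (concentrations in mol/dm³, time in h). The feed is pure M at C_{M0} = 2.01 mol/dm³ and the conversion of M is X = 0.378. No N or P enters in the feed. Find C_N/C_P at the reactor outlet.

0.232

Exit C_M = C_{M0}(1−X) = 2.01×0.622 = 1.250 mol/dm³.
In a CSTR the entire volume is at exit conditions, so r_N = 0.825×1.250 = 1.031 and r_P = 2.85×1.250^2 = 4.455.
Overall selectivity = C_N/C_P = r_Nτ/(r_Pτ) = r_N/r_P = 0.232.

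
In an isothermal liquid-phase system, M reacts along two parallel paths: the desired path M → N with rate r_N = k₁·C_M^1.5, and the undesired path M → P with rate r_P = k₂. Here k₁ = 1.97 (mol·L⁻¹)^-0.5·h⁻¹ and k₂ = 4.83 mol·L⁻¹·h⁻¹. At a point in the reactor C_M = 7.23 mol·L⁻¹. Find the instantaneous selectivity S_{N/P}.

7.93

S_{N/P} = r_N/r_P = (k₁·C_M^1.5)/(k₂) = (k₁/k₂)·C_M^1.5.
= (1.97×7.230^1.5) / (4.83) = 38.30/4.830 = 7.93.
Since the desired path is higher order in M, keeping C_M high (PFR or concentrated feed) favours N.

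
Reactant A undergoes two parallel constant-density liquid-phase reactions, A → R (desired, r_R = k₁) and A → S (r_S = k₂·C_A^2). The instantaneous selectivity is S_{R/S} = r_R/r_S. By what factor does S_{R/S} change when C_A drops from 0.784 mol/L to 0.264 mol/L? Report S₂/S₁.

8.82

S_{R/S} = (k₁/k₂)·C_A^-2, so S₂/S₁ = (C_{A,2}/C_{A,1})^-2.
= (0.264/0.784)^(-2) = (0.3367)^(-2) = 8.82.
Selectivity toward R rises as C_A falls — low-concentration operation is favoured.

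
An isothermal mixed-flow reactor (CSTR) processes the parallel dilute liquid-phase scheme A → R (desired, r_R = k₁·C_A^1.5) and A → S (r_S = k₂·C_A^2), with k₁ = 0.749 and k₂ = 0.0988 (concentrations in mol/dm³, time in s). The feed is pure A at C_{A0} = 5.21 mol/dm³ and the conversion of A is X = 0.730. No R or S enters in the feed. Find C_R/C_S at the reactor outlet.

Exit C_A = C_{A0}(1−X) = 5.21×0.270 = 1.407 mol/dm³.
In a CSTR the entire volume is at exit conditions, so r_R = 0.749×1.407^1.5 = 1.250 and r_S = 0.0988×1.407^2 = 0.1955.
Overall selectivity = C_R/C_S = r_Rτ/(r_Sτ) = r_R/r_S = 6.39.

6.39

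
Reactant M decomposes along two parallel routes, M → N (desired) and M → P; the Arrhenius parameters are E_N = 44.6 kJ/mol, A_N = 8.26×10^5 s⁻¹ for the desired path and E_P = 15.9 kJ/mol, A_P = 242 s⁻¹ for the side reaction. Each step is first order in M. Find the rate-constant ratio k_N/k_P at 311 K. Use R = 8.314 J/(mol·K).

0.0516

k_N/k_P = (A_N/A_P)·exp[−(E_N−E_P)/(RT)] = (A_N/A_P)·exp[(E_P−E_N)/(RT)].
(E_P−E_N)/(RT) = (15.9−44.6)×10³/(8.314×311) = -28700/2586 = -11.10.
k_N/k_P = (8.26×10^5/242)·exp(-11.10) = 3413 × 1.512×10^-5 = 0.0516.
Since E_N > E_P, raising the temperature improves selectivity toward N.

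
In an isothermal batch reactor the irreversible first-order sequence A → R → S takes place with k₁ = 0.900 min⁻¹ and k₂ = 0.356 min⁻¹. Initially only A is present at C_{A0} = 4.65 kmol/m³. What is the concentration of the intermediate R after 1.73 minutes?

The intermediate concentration in a first-order A→B→C sequence is C_R = k₁C_{A0}(e^(−k₁t) − e^(−k₂t))/(k₂−k₁).
e^(−k₁t) = e^(−0.900×1.73) = e^(−1.557) = 0.2108; e^(−k₂t) = e^(−0.6159) = 0.5402.
C_R = 0.900×4.65/(0.356−0.900) × (0.2108−0.5402) = (-7.693)×(-0.3294) = 2.534 kmol/m³.

2.53 kmol/m³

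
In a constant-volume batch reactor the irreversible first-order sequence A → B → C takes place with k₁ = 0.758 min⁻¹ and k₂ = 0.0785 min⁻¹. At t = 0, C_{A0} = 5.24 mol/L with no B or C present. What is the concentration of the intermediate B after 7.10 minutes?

Solving the coupled first-order balances gives C_B(t) = [k₁/(k₂−k₁)]·C_{A0}·(e^(−k₁t) − e^(−k₂t)).
e^(−k₁t) = e^(−0.758×7.10) = e^(−5.382) = 0.004600; e^(−k₂t) = e^(−0.5574) = 0.5727.
C_B = 0.758×5.24/(0.0785−0.758) × (0.004600−0.5727) = (-5.845)×(-0.5681) = 3.321 mol/L.

3.32 mol/L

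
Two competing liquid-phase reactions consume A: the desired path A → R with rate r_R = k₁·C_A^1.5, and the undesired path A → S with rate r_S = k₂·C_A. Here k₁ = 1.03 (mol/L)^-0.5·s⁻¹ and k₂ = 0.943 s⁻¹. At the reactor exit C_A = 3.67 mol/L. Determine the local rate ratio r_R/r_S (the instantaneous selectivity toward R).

2.09

S_{R/S} = r_R/r_S = (k₁·C_A^1.5)/(k₂·C_A) = (k₁/k₂)·C_A^0.5.
= (1.03×3.670^1.5) / (0.943×3.670) = 7.242/3.461 = 2.09.
Since the desired path is higher order in A, keeping C_A high (PFR or concentrated feed) favours R.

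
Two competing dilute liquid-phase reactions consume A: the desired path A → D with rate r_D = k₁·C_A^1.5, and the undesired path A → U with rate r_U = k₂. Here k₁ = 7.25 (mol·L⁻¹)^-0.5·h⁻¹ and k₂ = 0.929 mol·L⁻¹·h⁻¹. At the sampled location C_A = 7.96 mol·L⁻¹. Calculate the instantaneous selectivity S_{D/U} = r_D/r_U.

S_{D/U} = r_D/r_U = (k₁·C_A^1.5)/(k₂) = (k₁/k₂)·C_A^1.5.
= (7.25×7.960^1.5) / (0.929) = 162.8/0.9290 = 175.

175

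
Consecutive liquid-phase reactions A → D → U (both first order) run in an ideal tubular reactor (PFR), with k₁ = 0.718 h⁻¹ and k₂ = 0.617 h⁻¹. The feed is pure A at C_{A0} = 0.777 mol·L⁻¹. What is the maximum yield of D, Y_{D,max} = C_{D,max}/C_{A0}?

0.396

At the optimum, C_{D,max}/C_{A0} = (k₁/k₂)^[k₂/(k₂−k₁)].
= (0.718/0.617)^(0.617/(0.617−0.718)) = (1.164)^(-6.109) = 0.3961.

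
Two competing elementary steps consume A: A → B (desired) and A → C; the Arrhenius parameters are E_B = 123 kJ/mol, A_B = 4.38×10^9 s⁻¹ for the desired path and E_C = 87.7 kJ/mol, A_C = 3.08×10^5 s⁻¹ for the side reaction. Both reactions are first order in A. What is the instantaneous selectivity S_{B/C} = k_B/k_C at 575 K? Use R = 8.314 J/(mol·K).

With equal orders, S_{B/C} = k_B/k_C = (A_B/A_C)·exp[(E_C−E_B)/(RT)].
(E_C−E_B)/(RT) = (87.7−123)×10³/(8.314×575) = -35300/4781 = -7.384.
k_B/k_C = (4.38×10^9/3.08×10^5)·exp(-7.384) = 14221 × 6.211×10^-4 = 8.83.

8.83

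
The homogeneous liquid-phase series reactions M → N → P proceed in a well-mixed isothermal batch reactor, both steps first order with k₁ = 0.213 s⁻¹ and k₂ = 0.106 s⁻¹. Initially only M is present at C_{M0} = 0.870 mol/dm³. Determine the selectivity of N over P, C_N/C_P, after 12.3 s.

Solving the coupled first-order balances gives C_N(t) = [k₁/(k₂−k₁)]·C_{M0}·(e^(−k₁t) − e^(−k₂t)).
e^(−k₁t) = e^(−0.213×12.3) = e^(−2.620) = 0.07281; e^(−k₂t) = e^(−1.304) = 0.2715.
C_N = 0.213×0.870/(0.106−0.213) × (0.07281−0.2715) = (-1.732)×(-0.1987) = 0.3441 mol/dm³.
C_M = C_{M0}e^(−k₁t) = 0.06334 mol/dm³, so C_P = C_{M0}−C_M−C_N = 0.4626 mol/dm³; C_N/C_P = 0.744.

0.744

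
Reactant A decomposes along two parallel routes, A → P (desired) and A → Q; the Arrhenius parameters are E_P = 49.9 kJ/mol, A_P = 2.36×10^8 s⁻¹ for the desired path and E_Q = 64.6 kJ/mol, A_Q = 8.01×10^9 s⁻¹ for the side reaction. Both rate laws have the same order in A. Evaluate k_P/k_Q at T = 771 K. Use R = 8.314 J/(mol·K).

0.292

k_P/k_Q = (A_P/A_Q)·exp[−(E_P−E_Q)/(RT)] = (A_P/A_Q)·exp[(E_Q−E_P)/(RT)].
(E_Q−E_P)/(RT) = (64.6−49.9)×10³/(8.314×771) = 14700/6410 = 2.293.
k_P/k_Q = (2.36×10^8/8.01×10^9)·exp(2.293) = 0.02946 × 9.907 = 0.292.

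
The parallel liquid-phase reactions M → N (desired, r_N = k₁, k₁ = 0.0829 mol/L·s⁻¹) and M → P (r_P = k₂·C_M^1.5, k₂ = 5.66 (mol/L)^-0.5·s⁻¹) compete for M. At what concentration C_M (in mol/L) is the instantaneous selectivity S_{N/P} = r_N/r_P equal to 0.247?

0.152 mol/L

S_{N/P} = (k₁/k₂)·C_M^-1.5 ⇒ C_M = (S·k₂/k₁)^(1/(-1.5)).
= (0.247×5.66/0.0829)^(-0.6667) = (16.86)^(-0.6667) = 0.152 mol/L.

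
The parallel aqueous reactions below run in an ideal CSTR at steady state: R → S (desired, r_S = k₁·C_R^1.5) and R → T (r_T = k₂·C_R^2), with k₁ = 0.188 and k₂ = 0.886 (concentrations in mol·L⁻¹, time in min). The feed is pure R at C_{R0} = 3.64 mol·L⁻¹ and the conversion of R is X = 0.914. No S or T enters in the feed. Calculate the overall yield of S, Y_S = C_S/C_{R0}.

Exit C_R = C_{R0}(1−X) = 3.64×0.0860 = 0.3130 mol·L⁻¹.
Rates in a CSTR are evaluated at the outlet concentration: r_S = 0.188×0.3130^1.5 = 0.03293, r_T = 0.886×0.3130^2 = 0.08682.
Fraction of consumed R going to S: r_S/(r_S+r_T) = 0.2750.
C_S = 0.2750·C_{R0}·X = 0.2750×3.64×0.914 = 0.915 mol·L⁻¹; Y_S = C_S/C_{R0} = 0.251.

0.251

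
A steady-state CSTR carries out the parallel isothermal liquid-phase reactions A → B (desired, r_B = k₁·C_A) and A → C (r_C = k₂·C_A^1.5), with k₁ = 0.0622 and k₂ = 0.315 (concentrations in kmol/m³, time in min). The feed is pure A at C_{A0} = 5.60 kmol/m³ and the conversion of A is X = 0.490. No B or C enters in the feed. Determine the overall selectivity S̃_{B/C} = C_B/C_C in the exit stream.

Exit C_A = C_{A0}(1−X) = 5.60×0.510 = 2.856 kmol/m³.
In a CSTR the entire volume is at exit conditions, so r_B = 0.0622×2.856 = 0.1776 and r_C = 0.315×2.856^1.5 = 1.520.
Overall selectivity = C_B/C_C = r_Bτ/(r_Cτ) = r_B/r_C = 0.117.

0.117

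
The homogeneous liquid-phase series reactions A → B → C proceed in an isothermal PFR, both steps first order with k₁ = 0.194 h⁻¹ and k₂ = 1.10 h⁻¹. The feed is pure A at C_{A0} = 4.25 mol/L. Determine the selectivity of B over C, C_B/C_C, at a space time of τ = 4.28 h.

0.193

Solving the coupled first-order balances gives C_B(τ) = [k₁/(k₂−k₁)]·C_{A0}·(e^(−k₁τ) − e^(−k₂τ)).
e^(−k₁τ) = e^(−0.194×4.28) = e^(−0.8303) = 0.4359; e^(−k₂τ) = e^(−4.708) = 0.009023.
C_B = 0.194×4.25/(1.10−0.194) × (0.4359−0.009023) = 0.9100×0.4269 = 0.3885 mol/L.
C_A = C_{A0}e^(−k₁τ) = 1.853 mol/L, so C_C = C_{A0}−C_A−C_B = 2.009 mol/L; C_B/C_C = 0.193.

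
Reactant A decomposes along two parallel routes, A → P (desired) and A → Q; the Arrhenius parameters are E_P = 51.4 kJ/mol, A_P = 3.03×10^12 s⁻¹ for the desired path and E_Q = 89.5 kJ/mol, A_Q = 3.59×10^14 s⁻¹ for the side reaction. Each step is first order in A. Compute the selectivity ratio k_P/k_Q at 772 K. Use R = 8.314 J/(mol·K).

3.19

With equal orders, S_{P/Q} = k_P/k_Q = (A_P/A_Q)·exp[(E_Q−E_P)/(RT)].
(E_Q−E_P)/(RT) = (89.5−51.4)×10³/(8.314×772) = 38100/6418 = 5.936.
k_P/k_Q = (3.03×10^12/3.59×10^14)·exp(5.936) = 0.008440 × 378.4 = 3.19.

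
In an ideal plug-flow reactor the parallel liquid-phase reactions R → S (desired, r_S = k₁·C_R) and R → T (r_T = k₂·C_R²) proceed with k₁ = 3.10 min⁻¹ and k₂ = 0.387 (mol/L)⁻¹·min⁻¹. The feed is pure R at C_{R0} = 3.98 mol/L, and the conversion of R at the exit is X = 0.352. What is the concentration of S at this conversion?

0.995 mol/L

C_R = C_{R0}(1−X) = 2.579 mol/L.
Along a PFR/batch, dC_S/dC_R = −r_S/(r_S+r_T) = −k₁/(k₁+k₂·C_R).
Integrating from C_{R0} to C_R: C_S = (3.10/0.387)·ln[(3.10+0.387·3.98)/(3.10+0.387·2.58)] = 8.010·ln(4.640/4.098) = 0.9953 mol/L.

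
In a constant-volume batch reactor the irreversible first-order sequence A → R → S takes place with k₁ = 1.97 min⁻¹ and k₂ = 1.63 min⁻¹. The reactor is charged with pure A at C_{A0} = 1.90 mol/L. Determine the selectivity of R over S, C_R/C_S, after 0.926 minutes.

0.702

Solving the coupled first-order balances gives C_R(t) = [k₁/(k₂−k₁)]·C_{A0}·(e^(−k₁t) − e^(−k₂t)).
e^(−k₁t) = e^(−1.97×0.926) = e^(−1.824) = 0.1613; e^(−k₂t) = e^(−1.509) = 0.2210.
C_R = 1.97×1.90/(1.63−1.97) × (0.1613−0.2210) = (-11.01)×(-0.05970) = 0.6573 mol/L.
C_A = C_{A0}e^(−k₁t) = 0.3066 mol/L, so C_S = C_{A0}−C_A−C_R = 0.9362 mol/L; C_R/C_S = 0.702.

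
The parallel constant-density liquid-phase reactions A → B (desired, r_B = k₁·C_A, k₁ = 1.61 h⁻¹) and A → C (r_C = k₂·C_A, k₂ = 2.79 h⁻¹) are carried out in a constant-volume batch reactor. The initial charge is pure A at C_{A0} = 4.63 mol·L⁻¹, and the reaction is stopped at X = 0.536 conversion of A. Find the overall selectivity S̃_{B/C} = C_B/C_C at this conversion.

C_A = C_{A0}(1−X) = 2.148 mol·L⁻¹.
Both paths are first order in A, so the instantaneous fraction to B is constant: dC_B/d(−C_A) = k₁/(k₁+k₂) = 0.3659.
C_B = 0.3659·(C_{A0}−C_A) = 0.3659×2.482 = 0.908 mol·L⁻¹.
C_C = (C_{A0}−C_A)−C_B = 1.574 mol·L⁻¹; S̃_{B/C} = 0.9081/1.574 = 0.577.

0.577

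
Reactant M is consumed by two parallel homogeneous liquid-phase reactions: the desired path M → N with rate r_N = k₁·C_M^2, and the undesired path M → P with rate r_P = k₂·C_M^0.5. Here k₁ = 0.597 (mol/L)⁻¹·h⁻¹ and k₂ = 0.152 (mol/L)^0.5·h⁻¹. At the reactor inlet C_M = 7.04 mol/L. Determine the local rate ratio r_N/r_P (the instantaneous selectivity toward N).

73.4

S_{N/P} = r_N/r_P = (k₁·C_M^2)/(k₂·C_M^0.5) = (k₁/k₂)·C_M^1.5.
= (0.597×7.040^2) / (0.152×7.040^0.5) = 29.59/0.4033 = 73.4.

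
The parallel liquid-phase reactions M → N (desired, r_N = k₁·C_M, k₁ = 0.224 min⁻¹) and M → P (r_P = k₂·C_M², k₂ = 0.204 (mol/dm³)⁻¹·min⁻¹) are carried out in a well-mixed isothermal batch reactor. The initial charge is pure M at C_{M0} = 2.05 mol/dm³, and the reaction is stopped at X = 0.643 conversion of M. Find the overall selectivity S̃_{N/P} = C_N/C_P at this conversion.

0.825

C_M = C_{M0}(1−X) = 0.7318 mol/dm³.
Along a PFR/batch, dC_N/dC_M = −r_N/(r_N+r_P) = −k₁/(k₁+k₂·C_M).
Integrating from C_{M0} to C_M: C_N = (0.224/0.204)·ln[(0.224+0.204·2.05)/(0.224+0.204·0.732)] = 1.098·ln(0.6422/0.3733) = 0.5957 mol/dm³.
C_P = (C_{M0}−C_M)−C_N = 0.7224 mol/dm³; S̃_{N/P} = 0.5957/0.7224 = 0.825.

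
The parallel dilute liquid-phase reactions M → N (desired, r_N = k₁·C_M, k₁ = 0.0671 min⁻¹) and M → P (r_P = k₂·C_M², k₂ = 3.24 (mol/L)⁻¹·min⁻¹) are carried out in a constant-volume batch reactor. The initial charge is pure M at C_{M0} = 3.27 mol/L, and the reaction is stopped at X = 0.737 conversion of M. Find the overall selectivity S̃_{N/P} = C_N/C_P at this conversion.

0.0115

C_M = C_{M0}(1−X) = 0.8600 mol/L.
Along a PFR/batch, dC_N/dC_M = −r_N/(r_N+r_P) = −k₁/(k₁+k₂·C_M).
Integrating from C_{M0} to C_M: C_N = (0.0671/3.24)·ln[(0.0671+3.24·3.27)/(0.0671+3.24·0.860)] = 0.02071·ln(10.66/2.854) = 0.02730 mol/L.
C_P = (C_{M0}−C_M)−C_N = 2.383 mol/L; S̃_{N/P} = 0.02730/2.383 = 0.0115.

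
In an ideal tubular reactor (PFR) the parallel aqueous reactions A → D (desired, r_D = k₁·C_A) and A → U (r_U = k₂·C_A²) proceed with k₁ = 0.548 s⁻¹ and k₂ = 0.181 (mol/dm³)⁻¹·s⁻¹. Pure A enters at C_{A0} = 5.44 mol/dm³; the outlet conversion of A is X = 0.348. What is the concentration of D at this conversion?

0.766 mol/dm³

C_A = C_{A0}(1−X) = 3.547 mol/dm³.
Along a PFR/batch, dC_D/dC_A = −r_D/(r_D+r_U) = −k₁/(k₁+k₂·C_A).
Integrating from C_{A0} to C_A: C_D = (0.548/0.181)·ln[(0.548+0.181·5.44)/(0.548+0.181·3.55)] = 3.028·ln(1.533/1.190) = 0.7661 mol/dm³.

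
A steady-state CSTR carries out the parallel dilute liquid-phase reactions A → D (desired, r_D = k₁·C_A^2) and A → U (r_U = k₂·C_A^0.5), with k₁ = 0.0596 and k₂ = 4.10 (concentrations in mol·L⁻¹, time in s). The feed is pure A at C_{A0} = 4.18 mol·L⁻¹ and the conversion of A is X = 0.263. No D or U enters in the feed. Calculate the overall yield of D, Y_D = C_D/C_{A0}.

0.0192

Exit C_A = C_{A0}(1−X) = 4.18×0.737 = 3.081 mol·L⁻¹.
Rates in a CSTR are evaluated at the outlet concentration: r_D = 0.0596×3.081^2 = 0.5656, r_U = 4.10×3.081^0.5 = 7.196.
Fraction of consumed A going to D: r_D/(r_D+r_U) = 0.07287.
C_D = 0.07287·C_{A0}·X = 0.07287×4.18×0.263 = 0.0801 mol·L⁻¹; Y_D = C_D/C_{A0} = 0.0192.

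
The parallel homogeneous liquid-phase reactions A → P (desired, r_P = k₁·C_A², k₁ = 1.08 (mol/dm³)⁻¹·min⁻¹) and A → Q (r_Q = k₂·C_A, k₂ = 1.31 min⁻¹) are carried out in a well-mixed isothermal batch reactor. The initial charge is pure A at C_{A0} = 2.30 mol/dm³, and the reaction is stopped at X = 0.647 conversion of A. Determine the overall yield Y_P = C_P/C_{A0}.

C_A = C_{A0}(1−X) = 0.8119 mol/dm³.
Along a PFR/batch, dC_Q/dC_A = −r_Q/(r_P+r_Q) = −k₂/(k₂+k₁·C_A).
Integrating from C_{A0} to C_A: C_Q = (1.31/1.08)·ln[(1.31+1.08·2.30)/(1.31+1.08·0.812)] = 1.213·ln(3.794/2.187) = 0.6683 mol/dm³.
Then C_P = (C_{A0}−C_A) − C_Q = 1.488 − 0.6683 = 0.8198 mol/dm³.
Y_P = C_P/C_{A0} = 0.8198/2.30 = 0.356.

0.356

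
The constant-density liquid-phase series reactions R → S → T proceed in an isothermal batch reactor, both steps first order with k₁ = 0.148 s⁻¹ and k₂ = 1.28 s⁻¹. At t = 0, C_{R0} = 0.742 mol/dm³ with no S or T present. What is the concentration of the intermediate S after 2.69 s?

0.0620 mol/dm³

For first-order series with pure R initially, C_S(t) = k₁C_{R0}/(k₂−k₁)·(e^(−k₁t) − e^(−k₂t)).
e^(−k₁t) = e^(−0.148×2.69) = e^(−0.3981) = 0.6716; e^(−k₂t) = e^(−3.443) = 0.03196.
C_S = 0.148×0.742/(1.28−0.148) × (0.6716−0.03196) = 0.09701×0.6396 = 0.06205 mol/dm³.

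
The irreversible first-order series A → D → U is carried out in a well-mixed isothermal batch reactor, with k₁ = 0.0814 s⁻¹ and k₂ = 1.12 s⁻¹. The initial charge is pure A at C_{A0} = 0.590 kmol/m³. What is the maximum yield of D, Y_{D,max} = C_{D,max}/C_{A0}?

0.0592

For a first-order series the maximum intermediate yield is C_{D,max}/C_{A0} = (k₁/k₂)^[k₂/(k₂−k₁)].
= (0.0814/1.12)^(1.12/(1.12−0.0814)) = (0.07268)^(1.078) = 0.05918.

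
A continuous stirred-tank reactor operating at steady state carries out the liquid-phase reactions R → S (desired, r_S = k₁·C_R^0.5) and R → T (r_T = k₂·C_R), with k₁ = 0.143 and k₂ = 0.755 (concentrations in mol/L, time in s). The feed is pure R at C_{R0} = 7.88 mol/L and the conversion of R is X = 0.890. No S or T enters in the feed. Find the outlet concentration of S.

Exit C_R = C_{R0}(1−X) = 7.88×0.110 = 0.8668 mol/L.
In a CSTR the entire volume is at exit conditions, so r_S = 0.143×0.8668^0.5 = 0.1331 and r_T = 0.755×0.8668 = 0.6544.
Fraction of consumed R going to S: r_S/(r_S+r_T) = 0.1690.
C_S = 0.1690·C_{R0}·X = 0.1690×7.88×0.890 = 1.19 mol/L.

1.19 mol/L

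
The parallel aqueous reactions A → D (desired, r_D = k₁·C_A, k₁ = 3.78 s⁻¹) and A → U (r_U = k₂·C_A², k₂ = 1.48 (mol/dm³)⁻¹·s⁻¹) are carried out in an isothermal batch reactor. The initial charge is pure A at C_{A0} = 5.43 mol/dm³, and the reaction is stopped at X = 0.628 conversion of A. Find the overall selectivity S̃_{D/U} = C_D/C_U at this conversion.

C_A = C_{A0}(1−X) = 2.020 mol/dm³.
Along a PFR/batch, dC_D/dC_A = −r_D/(r_D+r_U) = −k₁/(k₁+k₂·C_A).
Integrating from C_{A0} to C_A: C_D = (3.78/1.48)·ln[(3.78+1.48·5.43)/(3.78+1.48·2.02)] = 2.554·ln(11.82/6.770) = 1.423 mol/dm³.
C_U = (C_{A0}−C_A)−C_D = 1.987 mol/dm³; S̃_{D/U} = 1.423/1.987 = 0.716.

0.716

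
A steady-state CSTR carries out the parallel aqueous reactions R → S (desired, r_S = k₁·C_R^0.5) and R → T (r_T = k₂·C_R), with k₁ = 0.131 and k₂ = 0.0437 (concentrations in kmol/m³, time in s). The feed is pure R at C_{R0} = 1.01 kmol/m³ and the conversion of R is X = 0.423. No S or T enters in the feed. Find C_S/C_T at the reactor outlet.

3.93

Exit C_R = C_{R0}(1−X) = 1.01×0.577 = 0.5828 kmol/m³.
In a CSTR the entire volume is at exit conditions, so r_S = 0.131×0.5828^0.5 = 0.1000 and r_T = 0.0437×0.5828 = 0.02547.
Overall selectivity = C_S/C_T = r_Sτ/(r_Tτ) = r_S/r_T = 3.93.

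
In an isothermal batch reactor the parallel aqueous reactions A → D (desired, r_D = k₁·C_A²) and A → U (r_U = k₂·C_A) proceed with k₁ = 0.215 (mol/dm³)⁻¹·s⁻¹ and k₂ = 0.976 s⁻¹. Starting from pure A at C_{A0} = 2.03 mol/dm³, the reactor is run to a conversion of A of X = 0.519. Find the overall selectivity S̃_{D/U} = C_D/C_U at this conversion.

0.328

C_A = C_{A0}(1−X) = 0.9764 mol/dm³.
Along a PFR/batch, dC_U/dC_A = −r_U/(r_D+r_U) = −k₂/(k₂+k₁·C_A).
Integrating from C_{A0} to C_A: C_U = (0.976/0.215)·ln[(0.976+0.215·2.03)/(0.976+0.215·0.976)] = 4.540·ln(1.412/1.186) = 0.7935 mol/dm³.
Then C_D = (C_{A0}−C_A) − C_U = 1.054 − 0.7935 = 0.2601 mol/dm³.
S̃_{D/U} = C_D/C_U = 0.2601/0.7935 = 0.328.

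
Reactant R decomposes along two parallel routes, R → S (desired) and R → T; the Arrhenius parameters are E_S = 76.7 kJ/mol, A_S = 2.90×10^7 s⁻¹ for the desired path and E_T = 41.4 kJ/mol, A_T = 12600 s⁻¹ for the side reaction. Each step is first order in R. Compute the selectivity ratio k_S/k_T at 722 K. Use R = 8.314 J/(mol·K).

With equal orders, S_{S/T} = k_S/k_T = (A_S/A_T)·exp[(E_T−E_S)/(RT)].
(E_T−E_S)/(RT) = (41.4−76.7)×10³/(8.314×722) = -35300/6003 = -5.881.
k_S/k_T = (2.90×10^7/12600)·exp(-5.881) = 2302 × 0.002793 = 6.43.
Since E_S > E_T, raising the temperature improves selectivity toward S.

6.43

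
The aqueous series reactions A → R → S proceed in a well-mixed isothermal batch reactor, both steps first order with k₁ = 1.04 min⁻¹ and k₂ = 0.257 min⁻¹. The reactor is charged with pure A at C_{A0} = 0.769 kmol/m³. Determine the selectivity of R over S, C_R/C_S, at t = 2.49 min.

1.85

The intermediate concentration in a first-order A→B→C sequence is C_R = k₁C_{A0}(e^(−k₁t) − e^(−k₂t))/(k₂−k₁).
e^(−k₁t) = e^(−1.04×2.49) = e^(−2.590) = 0.07505; e^(−k₂t) = e^(−0.6399) = 0.5273.
C_R = 1.04×0.769/(0.257−1.04) × (0.07505−0.5273) = (-1.021)×(-0.4523) = 0.4620 kmol/m³.
C_A = C_{A0}e^(−k₁t) = 0.05771 kmol/m³, so C_S = C_{A0}−C_A−C_R = 0.2493 kmol/m³; C_R/C_S = 1.85.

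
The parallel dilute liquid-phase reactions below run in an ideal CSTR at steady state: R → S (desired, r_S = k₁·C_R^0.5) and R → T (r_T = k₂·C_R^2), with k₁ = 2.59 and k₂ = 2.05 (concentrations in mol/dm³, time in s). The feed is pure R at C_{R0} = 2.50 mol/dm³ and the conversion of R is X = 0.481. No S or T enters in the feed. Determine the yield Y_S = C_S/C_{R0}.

Exit C_R = C_{R0}(1−X) = 2.50×0.519 = 1.298 mol/dm³.
In a CSTR the entire volume is at exit conditions, so r_S = 2.59×1.298^0.5 = 2.950 and r_T = 2.05×1.298^2 = 3.451.
Fraction of consumed R going to S: r_S/(r_S+r_T) = 0.4609.
C_S = 0.4609·C_{R0}·X = 0.4609×2.50×0.481 = 0.554 mol/dm³; Y_S = C_S/C_{R0} = 0.222.

0.222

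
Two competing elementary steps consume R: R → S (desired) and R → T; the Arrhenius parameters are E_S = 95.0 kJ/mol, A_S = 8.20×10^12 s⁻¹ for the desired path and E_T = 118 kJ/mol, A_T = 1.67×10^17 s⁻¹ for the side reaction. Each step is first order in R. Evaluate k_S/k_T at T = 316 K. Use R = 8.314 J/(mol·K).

With equal orders, S_{S/T} = k_S/k_T = (A_S/A_T)·exp[(E_T−E_S)/(RT)].
(E_T−E_S)/(RT) = (118−95.0)×10³/(8.314×316) = 23000/2627 = 8.754.
k_S/k_T = (8.20×10^12/1.67×10^17)·exp(8.754) = 4.910×10^-5 × 6339 = 0.311.
Since E_S < E_T, lowering the temperature improves selectivity toward S.

0.311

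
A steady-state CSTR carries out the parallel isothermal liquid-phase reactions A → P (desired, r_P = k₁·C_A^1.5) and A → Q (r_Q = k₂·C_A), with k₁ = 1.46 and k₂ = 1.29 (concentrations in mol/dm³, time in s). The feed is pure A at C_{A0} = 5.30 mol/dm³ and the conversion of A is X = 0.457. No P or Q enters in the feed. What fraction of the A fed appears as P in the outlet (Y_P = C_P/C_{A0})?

Exit C_A = C_{A0}(1−X) = 5.30×0.543 = 2.878 mol/dm³.
Rates in a CSTR are evaluated at the outlet concentration: r_P = 1.46×2.878^1.5 = 7.128, r_Q = 1.29×2.878 = 3.712.
Fraction of consumed A going to P: r_P/(r_P+r_Q) = 0.6575.
C_P = 0.6575·C_{A0}·X = 0.6575×5.30×0.457 = 1.59 mol/dm³; Y_P = C_P/C_{A0} = 0.300.

0.300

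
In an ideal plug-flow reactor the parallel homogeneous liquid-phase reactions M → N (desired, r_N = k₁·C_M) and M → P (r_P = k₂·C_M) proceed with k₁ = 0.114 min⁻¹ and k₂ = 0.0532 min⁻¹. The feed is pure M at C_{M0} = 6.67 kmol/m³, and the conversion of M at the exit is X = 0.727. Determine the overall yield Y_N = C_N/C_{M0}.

C_M = C_{M0}(1−X) = 1.821 kmol/m³.
Both paths are first order in M, so the instantaneous fraction to N is constant: dC_N/d(−C_M) = k₁/(k₁+k₂) = 0.6818.
C_N = 0.6818·(C_{M0}−C_M) = 0.6818×4.849 = 3.31 kmol/m³.
Y_N = C_N/C_{M0} = 3.306/6.67 = 0.496.

0.496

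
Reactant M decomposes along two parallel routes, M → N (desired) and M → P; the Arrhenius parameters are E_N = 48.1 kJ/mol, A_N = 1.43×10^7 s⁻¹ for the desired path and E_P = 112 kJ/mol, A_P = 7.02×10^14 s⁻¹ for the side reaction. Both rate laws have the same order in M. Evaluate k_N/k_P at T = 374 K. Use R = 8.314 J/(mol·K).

17.1

With equal orders, S_{N/P} = k_N/k_P = (A_N/A_P)·exp[(E_P−E_N)/(RT)].
(E_P−E_N)/(RT) = (112−48.1)×10³/(8.314×374) = 63900/3109 = 20.55.
k_N/k_P = (1.43×10^7/7.02×10^14)·exp(20.55) = 2.037×10^-8 × 8.412×10^8 = 17.1.
Since E_N < E_P, lowering the temperature improves selectivity toward N.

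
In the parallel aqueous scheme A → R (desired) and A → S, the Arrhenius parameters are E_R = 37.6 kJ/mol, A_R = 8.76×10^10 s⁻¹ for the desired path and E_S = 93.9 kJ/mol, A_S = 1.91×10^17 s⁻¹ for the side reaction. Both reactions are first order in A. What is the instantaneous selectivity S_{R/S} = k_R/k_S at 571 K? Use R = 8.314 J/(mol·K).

0.0649

k_R/k_S = (A_R/A_S)·exp[−(E_R−E_S)/(RT)] = (A_R/A_S)·exp[(E_S−E_R)/(RT)].
(E_S−E_R)/(RT) = (93.9−37.6)×10³/(8.314×571) = 56300/4747 = 11.86.
k_R/k_S = (8.76×10^10/1.91×10^17)·exp(11.86) = 4.586×10^-7 × 1.414×10^5 = 0.0649.
Since E_R < E_S, lowering the temperature improves selectivity toward R.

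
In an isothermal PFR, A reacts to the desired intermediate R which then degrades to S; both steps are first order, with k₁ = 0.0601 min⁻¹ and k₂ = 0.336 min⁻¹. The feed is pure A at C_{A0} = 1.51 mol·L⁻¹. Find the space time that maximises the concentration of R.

6.24 min

The intermediate peaks when r₁ = r₂, i.e. k₁e^(−k₁τ) = k₂e^(−k₂τ), giving τ_opt = ln(k₂/k₁)/(k₂−k₁).
= ln(0.336/0.0601)/(0.336−0.0601) = ln(5.591)/0.2759 = 1.721/0.2759 = 6.24 min.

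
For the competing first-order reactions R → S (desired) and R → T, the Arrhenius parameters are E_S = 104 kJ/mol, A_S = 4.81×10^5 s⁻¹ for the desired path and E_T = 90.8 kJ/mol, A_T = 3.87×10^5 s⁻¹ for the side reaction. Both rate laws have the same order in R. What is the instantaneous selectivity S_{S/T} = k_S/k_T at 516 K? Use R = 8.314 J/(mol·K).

k_S/k_T = (A_S/A_T)·exp[−(E_S−E_T)/(RT)] = (A_S/A_T)·exp[(E_T−E_S)/(RT)].
(E_T−E_S)/(RT) = (90.8−104)×10³/(8.314×516) = -13200/4290 = -3.077.
k_S/k_T = (4.81×10^5/3.87×10^5)·exp(-3.077) = 1.243 × 0.04610 = 0.0573.

0.0573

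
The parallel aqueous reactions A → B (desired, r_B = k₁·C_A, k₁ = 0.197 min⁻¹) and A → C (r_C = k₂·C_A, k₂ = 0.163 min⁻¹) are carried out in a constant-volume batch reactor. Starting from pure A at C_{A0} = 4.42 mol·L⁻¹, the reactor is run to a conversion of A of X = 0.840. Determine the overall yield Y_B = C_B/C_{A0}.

C_A = C_{A0}(1−X) = 0.7072 mol·L⁻¹.
Both paths are first order in A, so the instantaneous fraction to B is constant: dC_B/d(−C_A) = k₁/(k₁+k₂) = 0.5472.
C_B = 0.5472·(C_{A0}−C_A) = 0.5472×3.713 = 2.03 mol·L⁻¹.
Y_B = C_B/C_{A0} = 2.032/4.42 = 0.460.

0.460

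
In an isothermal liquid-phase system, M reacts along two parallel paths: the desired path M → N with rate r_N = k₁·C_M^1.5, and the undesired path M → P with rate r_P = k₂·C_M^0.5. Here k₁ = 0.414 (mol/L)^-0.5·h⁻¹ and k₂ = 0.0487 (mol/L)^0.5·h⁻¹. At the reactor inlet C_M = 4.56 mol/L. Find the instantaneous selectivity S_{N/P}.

S_{N/P} = r_N/r_P = (k₁·C_M^1.5)/(k₂·C_M^0.5) = (k₁/k₂)·C_M.
= (0.414×4.560^1.5) / (0.0487×4.560^0.5) = 4.031/0.1040 = 38.8.
Since the desired path is higher order in M, keeping C_M high (PFR or concentrated feed) favours N.

38.8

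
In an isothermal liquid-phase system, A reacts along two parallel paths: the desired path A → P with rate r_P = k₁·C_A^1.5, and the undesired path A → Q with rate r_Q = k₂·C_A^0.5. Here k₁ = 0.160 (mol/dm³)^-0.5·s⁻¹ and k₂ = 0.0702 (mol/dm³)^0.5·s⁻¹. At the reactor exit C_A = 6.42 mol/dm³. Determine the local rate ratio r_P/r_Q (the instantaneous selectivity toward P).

S_{P/Q} = r_P/r_Q = (k₁·C_A^1.5)/(k₂·C_A^0.5) = (k₁/k₂)·C_A.
= (0.160×6.420^1.5) / (0.0702×6.420^0.5) = 2.603/0.1779 = 14.6.
Since the desired path is higher order in A, keeping C_A high (PFR or concentrated feed) favours P.

14.6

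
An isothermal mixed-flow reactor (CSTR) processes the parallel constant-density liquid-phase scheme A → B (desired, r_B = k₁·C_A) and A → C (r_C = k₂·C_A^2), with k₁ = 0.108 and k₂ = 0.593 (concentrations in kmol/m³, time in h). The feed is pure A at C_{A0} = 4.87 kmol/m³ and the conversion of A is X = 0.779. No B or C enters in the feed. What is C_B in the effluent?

0.549 kmol/m³

Exit C_A = C_{A0}(1−X) = 4.87×0.221 = 1.076 kmol/m³.
In a CSTR the entire volume is at exit conditions, so r_B = 0.108×1.076 = 0.1162 and r_C = 0.593×1.076^2 = 0.6869.
Fraction of consumed A going to B: r_B/(r_B+r_C) = 0.1447.
C_B = 0.1447·C_{A0}·X = 0.1447×4.87×0.779 = 0.549 kmol/m³.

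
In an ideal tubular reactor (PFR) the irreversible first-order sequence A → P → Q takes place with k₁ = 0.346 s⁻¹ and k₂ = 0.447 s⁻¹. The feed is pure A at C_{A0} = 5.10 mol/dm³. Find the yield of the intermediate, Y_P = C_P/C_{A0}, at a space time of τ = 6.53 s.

0.173

The intermediate concentration in a first-order A→B→C sequence is C_P = k₁C_{A0}(e^(−k₁τ) − e^(−k₂τ))/(k₂−k₁).
e^(−k₁τ) = e^(−0.346×6.53) = e^(−2.259) = 0.1044; e^(−k₂τ) = e^(−2.919) = 0.05399.
C_P = 0.346×5.10/(0.447−0.346) × (0.1044−0.05399) = 17.47×0.05042 = 0.8809 mol/dm³.
Y_P = C_P/C_{A0} = 0.8809/5.10 = 0.173.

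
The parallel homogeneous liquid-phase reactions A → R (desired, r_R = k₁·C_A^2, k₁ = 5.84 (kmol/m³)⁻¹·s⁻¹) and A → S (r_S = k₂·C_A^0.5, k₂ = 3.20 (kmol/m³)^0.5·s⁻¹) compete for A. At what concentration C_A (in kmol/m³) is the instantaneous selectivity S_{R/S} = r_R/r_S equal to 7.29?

2.52 kmol/m³

S_{R/S} = (k₁/k₂)·C_A^1.5 ⇒ C_A = (S·k₂/k₁)^(1/1.5).
= (7.29×3.20/5.84)^(0.6667) = (3.995)^(0.6667) = 2.52 kmol/m³.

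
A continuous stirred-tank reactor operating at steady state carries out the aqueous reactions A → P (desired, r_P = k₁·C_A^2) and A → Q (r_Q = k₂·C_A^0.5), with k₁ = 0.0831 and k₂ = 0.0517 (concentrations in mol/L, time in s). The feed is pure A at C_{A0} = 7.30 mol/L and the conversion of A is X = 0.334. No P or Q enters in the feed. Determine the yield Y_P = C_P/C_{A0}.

0.316

Exit C_A = C_{A0}(1−X) = 7.30×0.666 = 4.862 mol/L.
In a CSTR the entire volume is at exit conditions, so r_P = 0.0831×4.862^2 = 1.964 and r_Q = 0.0517×4.862^0.5 = 0.1140.
Fraction of consumed A going to P: r_P/(r_P+r_Q) = 0.9451.
C_P = 0.9451·C_{A0}·X = 0.9451×7.30×0.334 = 2.30 mol/L; Y_P = C_P/C_{A0} = 0.316.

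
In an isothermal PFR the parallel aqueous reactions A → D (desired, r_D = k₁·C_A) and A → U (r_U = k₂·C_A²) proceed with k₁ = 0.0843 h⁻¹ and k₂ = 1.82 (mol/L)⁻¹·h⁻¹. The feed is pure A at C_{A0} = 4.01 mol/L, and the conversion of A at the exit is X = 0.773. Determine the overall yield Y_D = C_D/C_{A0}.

0.0167

C_A = C_{A0}(1−X) = 0.9103 mol/L.
Along a PFR/batch, dC_D/dC_A = −r_D/(r_D+r_U) = −k₁/(k₁+k₂·C_A).
Integrating from C_{A0} to C_A: C_D = (0.0843/1.82)·ln[(0.0843+1.82·4.01)/(0.0843+1.82·0.910)] = 0.04632·ln(7.382/1.741) = 0.06691 mol/L.
Y_D = C_D/C_{A0} = 0.06691/4.01 = 0.0167.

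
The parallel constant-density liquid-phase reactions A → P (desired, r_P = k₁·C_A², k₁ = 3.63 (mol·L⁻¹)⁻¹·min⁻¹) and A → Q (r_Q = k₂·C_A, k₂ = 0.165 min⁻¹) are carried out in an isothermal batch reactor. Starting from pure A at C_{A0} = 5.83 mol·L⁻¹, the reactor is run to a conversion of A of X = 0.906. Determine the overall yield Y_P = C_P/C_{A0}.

0.888

C_A = C_{A0}(1−X) = 0.5480 mol·L⁻¹.
Along a PFR/batch, dC_Q/dC_A = −r_Q/(r_P+r_Q) = −k₂/(k₂+k₁·C_A).
Integrating from C_{A0} to C_A: C_Q = (0.165/3.63)·ln[(0.165+3.63·5.83)/(0.165+3.63·0.548)] = 0.04545·ln(21.33/2.154) = 0.1042 mol·L⁻¹.
Then C_P = (C_{A0}−C_A) − C_Q = 5.282 − 0.1042 = 5.178 mol·L⁻¹.
Y_P = C_P/C_{A0} = 5.178/5.83 = 0.888.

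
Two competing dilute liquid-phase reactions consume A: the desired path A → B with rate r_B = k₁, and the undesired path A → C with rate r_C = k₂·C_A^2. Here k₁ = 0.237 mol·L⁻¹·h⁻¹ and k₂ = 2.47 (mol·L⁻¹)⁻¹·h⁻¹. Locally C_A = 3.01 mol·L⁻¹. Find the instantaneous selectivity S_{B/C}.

S_{B/C} = r_B/r_C = (k₁)/(k₂·C_A^2) = (k₁/k₂)·C_A^-2.
= (0.237) / (2.47×3.010^2) = 0.2370/22.38 = 0.0106.

0.0106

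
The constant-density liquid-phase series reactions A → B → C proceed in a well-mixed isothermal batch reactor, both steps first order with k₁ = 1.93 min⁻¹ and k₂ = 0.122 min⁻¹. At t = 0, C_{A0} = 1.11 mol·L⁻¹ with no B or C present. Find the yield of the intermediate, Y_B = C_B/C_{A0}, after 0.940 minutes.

Solving the coupled first-order balances gives C_B(t) = [k₁/(k₂−k₁)]·C_{A0}·(e^(−k₁t) − e^(−k₂t)).
e^(−k₁t) = e^(−1.93×0.940) = e^(−1.814) = 0.1630; e^(−k₂t) = e^(−0.1147) = 0.8917.
C_B = 1.93×1.11/(0.122−1.93) × (0.1630−0.8917) = (-1.185)×(-0.7287) = 0.8634 mol·L⁻¹.
Y_B = C_B/C_{A0} = 0.8634/1.11 = 0.778.

0.778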